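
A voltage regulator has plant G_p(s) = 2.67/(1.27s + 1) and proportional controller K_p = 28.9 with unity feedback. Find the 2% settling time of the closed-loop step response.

T_s ≈ 0.065 s

Closed loop: T(s) = K_p·G_p/(1+K_p·G_p) = 77.16/(1.27s + 1 + 77.16), with pole at s = −(1 + 77.16)/1.27 = −61.55.
τ = 1/61.55 = 0.01625 s, so 2% settling time ≈ 4τ = 0.065 s.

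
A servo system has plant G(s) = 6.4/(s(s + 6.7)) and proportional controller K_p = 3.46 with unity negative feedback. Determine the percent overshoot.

Closed-loop characteristic equation: s² + 6.7s + 22.14 = 0, so ω_n = 4.706 rad/s and ζ = 6.7/(2·4.706) = 0.7119.
%OS = 100·exp(−πζ/√(1−ζ²)) = 100·exp(−π·0.7119/√0.4932) = 4.14%.

4.14%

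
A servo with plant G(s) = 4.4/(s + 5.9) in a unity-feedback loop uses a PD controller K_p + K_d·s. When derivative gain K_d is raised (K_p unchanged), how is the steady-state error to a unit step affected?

unchanged

K_d affects only the transient (the s-coefficient); the DC loop gain, and hence e_ss, depends only on K_p.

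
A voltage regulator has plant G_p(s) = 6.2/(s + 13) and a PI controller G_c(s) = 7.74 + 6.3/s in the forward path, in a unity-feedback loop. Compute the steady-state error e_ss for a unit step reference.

0

The open loop G_c(s)G_p(s) has a pole at the origin (type 1), so the static position error constant is infinite and e_ss = 1/(1+∞) = 0.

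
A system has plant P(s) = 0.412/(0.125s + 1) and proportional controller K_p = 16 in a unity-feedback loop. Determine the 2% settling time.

T_s ≈ 0.0659 s

Closed loop: T(s) = K_p·P/(1+K_p·P) = 6.592/(0.125s + 1 + 6.592), with pole at s = −(1 + 6.592)/0.125 = −60.74.
τ = 1/60.74 = 0.01646 s, so 2% settling time ≈ 4τ = 0.0659 s.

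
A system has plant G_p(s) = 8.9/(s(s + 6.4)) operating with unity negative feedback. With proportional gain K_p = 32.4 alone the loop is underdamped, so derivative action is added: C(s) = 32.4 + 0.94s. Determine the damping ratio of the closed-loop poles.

Forward path: (32.4 + 0.94s)·8.9/(s(s+6.4)). The closed-loop characteristic equation is s² + (6.4 + 8.9·0.94)s + 8.9·32.4 = 0.
That is s² + 14.77s + 288.4 = 0, so ω_n = 16.98 rad/s and ζ = 14.77/(2·16.98) = 0.4348.

ζ = 0.435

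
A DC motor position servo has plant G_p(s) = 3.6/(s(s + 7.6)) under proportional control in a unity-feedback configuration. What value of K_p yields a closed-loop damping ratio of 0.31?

K_p = 41.7

Closed-loop characteristic equation: s² + 7.6s + K_p·3.6 = 0.
So ω_n = √(3.6K_p) and 2ζω_n = 7.6, giving ζ = 7.6/(2√(3.6K_p)).
Setting ζ = 0.31: √(3.6K_p) = 7.6/(2·0.31) = 12.26, so K_p = 150.3/3.6 = 41.7.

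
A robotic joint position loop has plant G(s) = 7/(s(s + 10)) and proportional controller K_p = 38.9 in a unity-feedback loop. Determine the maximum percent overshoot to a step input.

36.8%

Closed-loop characteristic equation: s² + 10s + 272.3 = 0, so ω_n = 16.5 rad/s and ζ = 10/(2·16.5) = 0.303.
%OS = 100·exp(−πζ/√(1−ζ²)) = 100·exp(−π·0.303/√0.9082) = 36.8%.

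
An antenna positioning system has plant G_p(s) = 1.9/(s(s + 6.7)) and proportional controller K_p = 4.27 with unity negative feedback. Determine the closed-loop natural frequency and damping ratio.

1 + K_p·G_p(s) = 0 gives s² + 6.7s + 8.113 = 0.
So ω_n² = 8.113 ⇒ ω_n = 2.848 rad/s, and ζ = 6.7/(2ω_n) = 1.18.

ω_n = 2.85 rad/s, ζ = 1.18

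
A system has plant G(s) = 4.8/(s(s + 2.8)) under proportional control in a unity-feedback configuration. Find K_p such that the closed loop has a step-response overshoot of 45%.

From %OS = 100·exp(−πζ/√(1−ζ²)) = 45%, ζ = −ln(0.45)/√(π²+ln²(0.45)) = 0.2463.
Characteristic equation s² + 2.8s + 4.8K_p = 0 gives ζ = 2.8/(2√(4.8K_p)).
Setting ζ = 0.2463: √(4.8K_p) = 2.8/(2·0.2463) = 5.683, so K_p = 32.3/4.8 = 6.73.

K_p = 6.73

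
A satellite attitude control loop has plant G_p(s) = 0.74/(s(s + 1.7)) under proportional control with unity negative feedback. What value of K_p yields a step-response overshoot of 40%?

From %OS = 100·exp(−πζ/√(1−ζ²)) = 40%, ζ = −ln(0.4)/√(π²+ln²(0.4)) = 0.28.
Characteristic equation s² + 1.7s + 0.74K_p = 0 gives ζ = 1.7/(2√(0.74K_p)).
Setting ζ = 0.28: √(0.74K_p) = 1.7/(2·0.28) = 3.036, so K_p = 9.216/0.74 = 12.5.

K_p = 12.5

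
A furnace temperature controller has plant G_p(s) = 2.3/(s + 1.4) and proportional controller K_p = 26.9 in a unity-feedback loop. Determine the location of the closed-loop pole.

s = -63.27

Closed-loop transfer function: T(s) = K_p·G_p(s)/(1 + K_p·G_p(s)) = 61.87/(s + 1.4 + 61.87) = 61.87/(s + 63.27).
The closed-loop pole is at s = −63.27.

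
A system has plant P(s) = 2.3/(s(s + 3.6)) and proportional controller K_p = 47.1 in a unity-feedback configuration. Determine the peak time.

T_p = 0.306 s

The closed-loop denominator s² + 3.6s + 108.3 gives ω_n = √108.3 = 10.41 and ζ = 3.6/(2ω_n) = 0.1729.
Damped frequency ω_d = ω_n√(1−ζ²) = 10.25 rad/s, so peak time T_p = π/ω_d = 0.306 s.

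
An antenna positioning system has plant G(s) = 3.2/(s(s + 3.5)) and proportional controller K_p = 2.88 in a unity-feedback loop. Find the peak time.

The closed-loop denominator s² + 3.5s + 9.216 gives ω_n = √9.216 = 3.036 and ζ = 3.5/(2ω_n) = 0.5765.
Damped frequency ω_d = ω_n√(1−ζ²) = 2.481 rad/s, so peak time T_p = π/ω_d = 1.27 s.

T_p = 1.27 s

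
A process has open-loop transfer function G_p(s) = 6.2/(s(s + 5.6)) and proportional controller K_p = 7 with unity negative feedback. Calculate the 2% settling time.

T_s ≈ 1.43 s

The closed-loop denominator s² + 5.6s + 43.4 gives ω_n = √43.4 = 6.588 and ζ = 5.6/(2ω_n) = 0.425.
2% settling time T_s ≈ 4/(ζω_n) = 4/2.8 = 1.43 s.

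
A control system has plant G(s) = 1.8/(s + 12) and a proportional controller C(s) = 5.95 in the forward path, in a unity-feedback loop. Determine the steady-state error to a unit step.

0.528

The loop is type 0. Static position error constant K_pos = C(0)·G(0) = 5.95·0.15 = 0.8925.
Steady-state error to a unit step: e_ss = 1/(1+K_pos) = 1/1.893 = 0.528.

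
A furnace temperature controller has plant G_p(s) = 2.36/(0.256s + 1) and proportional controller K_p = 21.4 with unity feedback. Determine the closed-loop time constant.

τ = 0.00497 s

Closed loop: T(s) = K_p·G_p/(1+K_p·G_p) = 50.5/(0.256s + 1 + 50.5), with pole at s = −(1 + 50.5)/0.256 = −201.2.
Closed-loop time constant τ = 1/201.2 = 0.00497 s.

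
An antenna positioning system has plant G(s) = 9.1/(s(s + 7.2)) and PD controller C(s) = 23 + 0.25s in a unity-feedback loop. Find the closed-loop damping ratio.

Forward path: (23 + 0.25s)·9.1/(s(s+7.2)). The closed-loop characteristic equation is s² + (7.2 + 9.1·0.25)s + 9.1·23 = 0.
That is s² + 9.475s + 209.3 = 0, so ω_n = 14.47 rad/s and ζ = 9.475/(2·14.47) = 0.3275.

ζ = 0.327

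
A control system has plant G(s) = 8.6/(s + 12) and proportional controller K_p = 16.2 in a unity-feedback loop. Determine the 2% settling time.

Closed-loop transfer function: T(s) = K_p·G(s)/(1 + K_p·G(s)) = 139.3/(s + 12 + 139.3) = 139.3/(s + 151.3).
Time constant τ = 1/151.3 = 0.006609 s, so the 2% settling time is about 4τ = 0.0264 s.

T_s ≈ 0.0264 s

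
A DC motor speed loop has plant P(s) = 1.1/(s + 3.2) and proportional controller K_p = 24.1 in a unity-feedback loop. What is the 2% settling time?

Closed-loop transfer function: T(s) = K_p·P(s)/(1 + K_p·P(s)) = 26.51/(s + 3.2 + 26.51) = 26.51/(s + 29.71).
Time constant τ = 1/29.71 = 0.03366 s, so the 2% settling time is about 4τ = 0.135 s.

T_s ≈ 0.135 s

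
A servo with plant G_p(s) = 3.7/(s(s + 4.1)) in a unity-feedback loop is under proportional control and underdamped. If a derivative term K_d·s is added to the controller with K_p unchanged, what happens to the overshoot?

The derivative term adds K·K_d to the s-coefficient of the characteristic equation, raising 2ζω_n while ω_n is unchanged; ζ increases, so overshoot decreases.

decrease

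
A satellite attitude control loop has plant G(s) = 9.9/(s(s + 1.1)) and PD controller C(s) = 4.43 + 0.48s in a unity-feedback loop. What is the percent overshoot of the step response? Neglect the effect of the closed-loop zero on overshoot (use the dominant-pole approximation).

21.3%

Forward path: (4.43 + 0.48s)·9.9/(s(s+1.1)). The closed-loop characteristic equation is s² + (1.1 + 9.9·0.48)s + 9.9·4.43 = 0.
That is s² + 5.852s + 43.86 = 0, so ω_n = 6.622 rad/s and ζ = 5.852/(2·6.622) = 0.4418.
%OS = 100·exp(−πζ/√(1−ζ²)) = 21.3%.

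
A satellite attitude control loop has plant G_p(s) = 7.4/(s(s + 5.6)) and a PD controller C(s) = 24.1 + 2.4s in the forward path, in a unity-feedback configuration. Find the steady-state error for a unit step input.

The open loop C(s)G_p(s) has a pole at the origin (type 1), so the static position error constant is infinite and e_ss = 1/(1+∞) = 0.

0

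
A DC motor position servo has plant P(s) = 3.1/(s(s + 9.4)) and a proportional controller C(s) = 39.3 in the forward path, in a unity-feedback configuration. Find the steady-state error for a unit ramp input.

The loop has one pole at the origin (type 1). Velocity error constant K_v = lim_{s→0} s·C(s)P(s) = 39.3·3.1/9.4 = 12.96.
Steady-state error to a unit ramp: e_ss = 1/K_v = 0.0772.

0.0772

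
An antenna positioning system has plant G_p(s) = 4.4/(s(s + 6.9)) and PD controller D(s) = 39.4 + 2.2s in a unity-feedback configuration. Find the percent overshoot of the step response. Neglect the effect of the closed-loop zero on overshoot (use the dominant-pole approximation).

Forward path: (39.4 + 2.2s)·4.4/(s(s+6.9)). The closed-loop characteristic equation is s² + (6.9 + 4.4·2.2)s + 4.4·39.4 = 0.
That is s² + 16.58s + 173.4 = 0, so ω_n = 13.17 rad/s and ζ = 16.58/(2·13.17) = 0.6296.
%OS = 100·exp(−πζ/√(1−ζ²)) = 7.84%.

7.84%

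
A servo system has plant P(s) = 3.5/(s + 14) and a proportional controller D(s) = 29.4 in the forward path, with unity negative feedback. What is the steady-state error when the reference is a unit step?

0.12

The loop is type 0. Static position error constant K_pos = D(0)·P(0) = 29.4·0.25 = 7.35.
Steady-state error to a unit step: e_ss = 1/(1+K_pos) = 1/8.35 = 0.12.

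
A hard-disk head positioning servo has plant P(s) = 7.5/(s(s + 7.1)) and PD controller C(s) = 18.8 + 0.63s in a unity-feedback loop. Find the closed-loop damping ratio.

Forward path: (18.8 + 0.63s)·7.5/(s(s+7.1)). The closed-loop characteristic equation is s² + (7.1 + 7.5·0.63)s + 7.5·18.8 = 0.
That is s² + 11.82s + 141 = 0, so ω_n = 11.87 rad/s and ζ = 11.82/(2·11.87) = 0.4979.

ζ = 0.498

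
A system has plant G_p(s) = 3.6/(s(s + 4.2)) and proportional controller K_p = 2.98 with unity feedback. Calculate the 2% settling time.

Closed-loop characteristic equation: s² + 4.2s + 10.73 = 0, so ω_n = 3.275 rad/s and ζ = 4.2/(2·3.275) = 0.6412.
2% settling time T_s ≈ 4/(ζω_n) = 4/2.1 = 1.9 s.

T_s ≈ 1.9 s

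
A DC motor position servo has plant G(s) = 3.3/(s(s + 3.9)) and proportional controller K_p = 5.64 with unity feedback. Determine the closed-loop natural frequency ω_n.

ω_n = 4.31 rad/s

1 + K_p·G(s) = 0 gives s² + 3.9s + 18.61 = 0.
Matching s² + 2ζω_n s + ω_n²: ω_n = √18.61 = 4.314 rad/s and 2ζω_n = 3.9, so ζ = 3.9/(2·4.314) = 0.452.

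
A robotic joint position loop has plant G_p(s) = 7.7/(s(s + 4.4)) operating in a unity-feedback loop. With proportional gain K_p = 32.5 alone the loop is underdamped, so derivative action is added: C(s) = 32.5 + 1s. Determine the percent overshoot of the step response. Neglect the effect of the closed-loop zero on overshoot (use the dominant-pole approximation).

27.2%

Forward path: (32.5 + 1s)·7.7/(s(s+4.4)). The closed-loop characteristic equation is s² + (4.4 + 7.7·1)s + 7.7·32.5 = 0.
That is s² + 12.1s + 250.2 = 0, so ω_n = 15.82 rad/s and ζ = 12.1/(2·15.82) = 0.3824.
%OS = 100·exp(−πζ/√(1−ζ²)) = 27.2%.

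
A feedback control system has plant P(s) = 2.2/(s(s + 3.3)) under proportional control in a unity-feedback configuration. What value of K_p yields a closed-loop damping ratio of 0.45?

Closed-loop characteristic equation: s² + 3.3s + K_p·2.2 = 0.
So ω_n = √(2.2K_p) and 2ζω_n = 3.3, giving ζ = 3.3/(2√(2.2K_p)).
Setting ζ = 0.45: √(2.2K_p) = 3.3/(2·0.45) = 3.667, so K_p = 13.44/2.2 = 6.11.

K_p = 6.11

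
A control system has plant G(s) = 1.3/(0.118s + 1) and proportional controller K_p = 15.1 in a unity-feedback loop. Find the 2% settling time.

Closed loop: T(s) = K_p·G/(1+K_p·G) = 19.63/(0.118s + 1 + 19.63), with pole at s = −(1 + 19.63)/0.118 = −174.8.
τ = 1/174.8 = 0.00572 s, so 2% settling time ≈ 4τ = 0.0229 s.

T_s ≈ 0.0229 s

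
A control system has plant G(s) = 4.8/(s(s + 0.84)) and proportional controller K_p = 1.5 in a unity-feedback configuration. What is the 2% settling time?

T_s ≈ 9.52 s

The closed-loop denominator s² + 0.84s + 7.2 gives ω_n = √7.2 = 2.683 and ζ = 0.84/(2ω_n) = 0.1565.
2% settling time T_s ≈ 4/(ζω_n) = 4/0.42 = 9.52 s.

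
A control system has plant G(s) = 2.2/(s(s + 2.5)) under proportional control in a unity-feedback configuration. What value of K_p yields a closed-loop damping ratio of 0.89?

K_p = 0.897

Closed-loop characteristic equation: s² + 2.5s + K_p·2.2 = 0.
So ω_n = √(2.2K_p) and 2ζω_n = 2.5, giving ζ = 2.5/(2√(2.2K_p)).
Setting ζ = 0.89: √(2.2K_p) = 2.5/(2·0.89) = 1.404, so K_p = 1.973/2.2 = 0.897.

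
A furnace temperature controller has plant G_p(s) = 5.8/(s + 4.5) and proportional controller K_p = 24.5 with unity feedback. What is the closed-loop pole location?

s = -146.6

Closed-loop transfer function: T(s) = K_p·G_p(s)/(1 + K_p·G_p(s)) = 142.1/(s + 4.5 + 142.1) = 142.1/(s + 146.6).
The closed-loop pole is at s = −146.6.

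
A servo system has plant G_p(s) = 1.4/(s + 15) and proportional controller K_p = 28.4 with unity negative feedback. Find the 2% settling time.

Closed-loop transfer function: T(s) = K_p·G_p(s)/(1 + K_p·G_p(s)) = 39.76/(s + 15 + 39.76) = 39.76/(s + 54.76).
Time constant τ = 1/54.76 = 0.01826 s, so the 2% settling time is about 4τ = 0.073 s.

T_s ≈ 0.073 s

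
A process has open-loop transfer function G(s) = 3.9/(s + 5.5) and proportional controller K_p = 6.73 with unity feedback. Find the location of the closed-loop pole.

Closed-loop transfer function: T(s) = K_p·G(s)/(1 + K_p·G(s)) = 26.25/(s + 5.5 + 26.25) = 26.25/(s + 31.75).
The closed-loop pole is at s = −31.75.

s = -31.75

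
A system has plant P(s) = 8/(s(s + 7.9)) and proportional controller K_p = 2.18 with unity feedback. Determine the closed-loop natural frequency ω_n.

ω_n = 4.18 rad/s

1 + K_p·P(s) = 0 gives s² + 7.9s + 17.44 = 0.
Matching s² + 2ζω_n s + ω_n²: ω_n = √17.44 = 4.176 rad/s and 2ζω_n = 7.9, so ζ = 7.9/(2·4.176) = 0.946.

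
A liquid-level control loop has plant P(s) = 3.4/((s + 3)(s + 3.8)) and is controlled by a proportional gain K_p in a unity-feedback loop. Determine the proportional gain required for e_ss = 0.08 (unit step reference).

K_p = 38.6

The loop is type 0, so e_ss(step) = 1/(1 + K_pos) with K_pos = K_p·P(0).
P(0) = 0.2982. Require 1/(1 + K_p·0.2982) = 0.08, so 1 + 0.2982·K_p = 12.5.
K_p = (12.5 − 1)/0.2982 = 38.6.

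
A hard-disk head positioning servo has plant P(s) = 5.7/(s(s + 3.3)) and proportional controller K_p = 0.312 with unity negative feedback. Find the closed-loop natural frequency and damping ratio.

ω_n = 1.33 rad/s, ζ = 1.24

The closed-loop denominator is s(s+3.3) + 0.312·5.7 = s² + 3.3s + 1.778.
So ω_n² = 1.778 ⇒ ω_n = 1.334 rad/s, and ζ = 3.3/(2ω_n) = 1.24.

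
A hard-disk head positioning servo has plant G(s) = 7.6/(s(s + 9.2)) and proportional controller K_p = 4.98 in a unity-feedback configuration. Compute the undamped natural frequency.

The closed-loop denominator is s(s+9.2) + 4.98·7.6 = s² + 9.2s + 37.85.
So ω_n² = 37.85 ⇒ ω_n = 6.152 rad/s, and ζ = 9.2/(2ω_n) = 0.748.

ω_n = 6.15 rad/s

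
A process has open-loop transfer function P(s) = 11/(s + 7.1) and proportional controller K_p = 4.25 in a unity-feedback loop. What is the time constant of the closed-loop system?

τ = 0.0186 s

Closed-loop transfer function: T(s) = K_p·P(s)/(1 + K_p·P(s)) = 46.75/(s + 7.1 + 46.75) = 46.75/(s + 53.85).
Time constant τ = 1/53.85 = 0.0186 s.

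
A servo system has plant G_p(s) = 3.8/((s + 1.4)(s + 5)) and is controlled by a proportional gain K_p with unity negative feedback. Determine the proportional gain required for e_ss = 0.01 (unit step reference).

K_p = 182

The loop is type 0, so e_ss(step) = 1/(1 + K_pos) with K_pos = K_p·G_p(0).
G_p(0) = 0.5429. Require 1/(1 + K_p·0.5429) = 0.01, so 1 + 0.5429·K_p = 100.
K_p = (100 − 1)/0.5429 = 182.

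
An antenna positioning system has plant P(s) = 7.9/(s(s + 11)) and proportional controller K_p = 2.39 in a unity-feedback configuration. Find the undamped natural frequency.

With unity feedback the closed-loop characteristic equation is s² + 11s + 2.39·7.9 = s² + 11s + 18.88 = 0.
Matching s² + 2ζω_n s + ω_n²: ω_n = √18.88 = 4.345 rad/s and 2ζω_n = 11, so ζ = 11/(2·4.345) = 1.27.

ω_n = 4.35 rad/s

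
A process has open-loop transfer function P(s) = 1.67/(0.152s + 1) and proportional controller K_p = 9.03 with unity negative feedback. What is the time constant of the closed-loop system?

Closed loop: T(s) = K_p·P/(1+K_p·P) = 15.08/(0.152s + 1 + 15.08), with pole at s = −(1 + 15.08)/0.152 = −105.8.
Closed-loop time constant τ = 1/105.8 = 0.00945 s.

τ = 0.00945 s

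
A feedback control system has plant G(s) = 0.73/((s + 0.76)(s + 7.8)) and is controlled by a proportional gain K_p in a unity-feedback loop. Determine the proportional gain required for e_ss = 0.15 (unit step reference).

K_p = 46

Steady-state error for a unit step on this type-0 loop is 1/(1 + K_p·G(0)).
G(0) = 0.1231. Require 1/(1 + K_p·0.1231) = 0.15, so 1 + 0.1231·K_p = 6.667.
K_p = (6.667 − 1)/0.1231 = 46.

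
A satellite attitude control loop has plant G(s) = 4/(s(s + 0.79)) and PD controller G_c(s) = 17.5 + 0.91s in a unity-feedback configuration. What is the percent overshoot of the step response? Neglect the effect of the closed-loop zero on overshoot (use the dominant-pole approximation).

42.2%

Forward path: (17.5 + 0.91s)·4/(s(s+0.79)). The closed-loop characteristic equation is s² + (0.79 + 4·0.91)s + 4·17.5 = 0.
That is s² + 4.43s + 70 = 0, so ω_n = 8.367 rad/s and ζ = 4.43/(2·8.367) = 0.2647.
%OS = 100·exp(−πζ/√(1−ζ²)) = 42.2%.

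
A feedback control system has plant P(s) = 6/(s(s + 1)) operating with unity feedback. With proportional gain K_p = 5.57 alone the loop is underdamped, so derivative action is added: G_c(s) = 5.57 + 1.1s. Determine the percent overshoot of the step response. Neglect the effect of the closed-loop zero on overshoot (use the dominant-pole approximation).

6.46%

Forward path: (5.57 + 1.1s)·6/(s(s+1)). The closed-loop characteristic equation is s² + (1 + 6·1.1)s + 6·5.57 = 0.
That is s² + 7.6s + 33.42 = 0, so ω_n = 5.781 rad/s and ζ = 7.6/(2·5.781) = 0.6573.
%OS = 100·exp(−πζ/√(1−ζ²)) = 6.46%.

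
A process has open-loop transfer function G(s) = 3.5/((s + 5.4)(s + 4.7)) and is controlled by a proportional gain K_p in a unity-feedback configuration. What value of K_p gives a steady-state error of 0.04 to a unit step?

Steady-state error for a unit step on this type-0 loop is 1/(1 + K_p·G(0)).
G(0) = 0.1379. Require 1/(1 + K_p·0.1379) = 0.04, so 1 + 0.1379·K_p = 25.
K_p = (25 − 1)/0.1379 = 174.

K_p = 174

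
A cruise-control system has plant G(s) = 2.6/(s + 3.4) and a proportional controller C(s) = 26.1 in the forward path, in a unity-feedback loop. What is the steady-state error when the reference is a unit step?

The loop is type 0. Static position error constant K_pos = C(0)·G(0) = 26.1·0.7647 = 19.96.
Steady-state error to a unit step: e_ss = 1/(1+K_pos) = 1/20.96 = 0.0477.

0.0477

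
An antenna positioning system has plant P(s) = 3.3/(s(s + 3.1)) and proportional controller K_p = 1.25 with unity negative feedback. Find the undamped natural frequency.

With unity feedback the closed-loop characteristic equation is s² + 3.1s + 1.25·3.3 = s² + 3.1s + 4.125 = 0.
Matching s² + 2ζω_n s + ω_n²: ω_n = √4.125 = 2.031 rad/s and 2ζω_n = 3.1, so ζ = 3.1/(2·2.031) = 0.763.

ω_n = 2.03 rad/s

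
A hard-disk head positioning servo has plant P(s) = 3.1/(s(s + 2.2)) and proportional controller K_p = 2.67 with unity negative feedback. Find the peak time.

T_p = 1.18 s

From 1 + K_pP(s) = 0: s² + 2.2s + 8.277 = 0 ⇒ ω_n = 2.877, ζ = 0.3823.
Damped frequency ω_d = ω_n√(1−ζ²) = 2.658 rad/s, so peak time T_p = π/ω_d = 1.18 s.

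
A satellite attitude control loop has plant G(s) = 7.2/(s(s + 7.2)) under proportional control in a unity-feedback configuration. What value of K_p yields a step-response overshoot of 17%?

K_p = 7.46

From %OS = 100·exp(−πζ/√(1−ζ²)) = 17%, ζ = −ln(0.17)/√(π²+ln²(0.17)) = 0.4913.
Characteristic equation s² + 7.2s + 7.2K_p = 0 gives ζ = 7.2/(2√(7.2K_p)).
Setting ζ = 0.4913: √(7.2K_p) = 7.2/(2·0.4913) = 7.328, so K_p = 53.7/7.2 = 7.46.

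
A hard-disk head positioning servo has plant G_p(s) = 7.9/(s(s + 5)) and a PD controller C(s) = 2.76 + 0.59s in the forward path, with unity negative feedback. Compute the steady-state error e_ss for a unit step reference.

0

The open loop C(s)G_p(s) has a pole at the origin (type 1), so the static position error constant is infinite and e_ss = 1/(1+∞) = 0.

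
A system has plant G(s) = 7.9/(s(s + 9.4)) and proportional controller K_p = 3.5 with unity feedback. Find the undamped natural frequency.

With unity feedback the closed-loop characteristic equation is s² + 9.4s + 3.5·7.9 = s² + 9.4s + 27.65 = 0.
So ω_n² = 27.65 ⇒ ω_n = 5.258 rad/s, and ζ = 9.4/(2ω_n) = 0.894.

ω_n = 5.26 rad/s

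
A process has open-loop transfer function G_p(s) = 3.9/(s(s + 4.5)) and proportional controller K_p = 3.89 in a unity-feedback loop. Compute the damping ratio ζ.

With unity feedback the closed-loop characteristic equation is s² + 4.5s + 3.89·3.9 = s² + 4.5s + 15.17 = 0.
So ω_n² = 15.17 ⇒ ω_n = 3.895 rad/s, and ζ = 4.5/(2ω_n) = 0.578.

ζ = 0.578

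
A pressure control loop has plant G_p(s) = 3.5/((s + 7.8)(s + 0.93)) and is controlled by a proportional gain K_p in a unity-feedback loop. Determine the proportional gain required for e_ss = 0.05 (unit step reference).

The loop is type 0, so e_ss(step) = 1/(1 + K_pos) with K_pos = K_p·G_p(0).
G_p(0) = 0.4825. Require 1/(1 + K_p·0.4825) = 0.05, so 1 + 0.4825·K_p = 20.
K_p = (20 − 1)/0.4825 = 39.4.

K_p = 39.4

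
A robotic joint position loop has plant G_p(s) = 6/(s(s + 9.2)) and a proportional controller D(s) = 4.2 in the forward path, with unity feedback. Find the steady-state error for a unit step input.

The open loop D(s)G_p(s) has a pole at the origin (type 1), so the static position error constant is infinite and e_ss = 1/(1+∞) = 0.

0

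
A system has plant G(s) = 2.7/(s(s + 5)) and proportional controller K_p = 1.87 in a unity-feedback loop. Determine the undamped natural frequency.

ω_n = 2.25 rad/s

The closed-loop denominator is s(s+5) + 1.87·2.7 = s² + 5s + 5.049.
Matching s² + 2ζω_n s + ω_n²: ω_n = √5.049 = 2.247 rad/s and 2ζω_n = 5, so ζ = 5/(2·2.247) = 1.11.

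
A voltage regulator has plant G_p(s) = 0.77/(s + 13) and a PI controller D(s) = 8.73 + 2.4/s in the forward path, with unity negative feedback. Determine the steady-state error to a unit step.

The open loop D(s)G_p(s) has a pole at the origin (type 1), so the static position error constant is infinite and e_ss = 1/(1+∞) = 0.

0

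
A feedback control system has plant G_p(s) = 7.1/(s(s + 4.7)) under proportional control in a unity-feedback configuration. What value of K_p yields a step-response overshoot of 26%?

From %OS = 100·exp(−πζ/√(1−ζ²)) = 26%, ζ = −ln(0.26)/√(π²+ln²(0.26)) = 0.3941.
Characteristic equation s² + 4.7s + 7.1K_p = 0 gives ζ = 4.7/(2√(7.1K_p)).
Setting ζ = 0.3941: √(7.1K_p) = 4.7/(2·0.3941) = 5.963, so K_p = 35.56/7.1 = 5.01.

K_p = 5.01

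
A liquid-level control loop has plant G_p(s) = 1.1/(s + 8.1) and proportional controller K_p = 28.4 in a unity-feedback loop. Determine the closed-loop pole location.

s = -39.34

Closed-loop transfer function: T(s) = K_p·G_p(s)/(1 + K_p·G_p(s)) = 31.24/(s + 8.1 + 31.24) = 31.24/(s + 39.34).
The closed-loop pole is at s = −39.34.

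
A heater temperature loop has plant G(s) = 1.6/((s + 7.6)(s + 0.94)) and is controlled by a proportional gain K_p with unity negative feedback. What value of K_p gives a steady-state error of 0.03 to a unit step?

Steady-state error for a unit step on this type-0 loop is 1/(1 + K_p·G(0)).
G(0) = 0.224. Require 1/(1 + K_p·0.224) = 0.03, so 1 + 0.224·K_p = 33.33.
K_p = (33.33 − 1)/0.224 = 144.

K_p = 144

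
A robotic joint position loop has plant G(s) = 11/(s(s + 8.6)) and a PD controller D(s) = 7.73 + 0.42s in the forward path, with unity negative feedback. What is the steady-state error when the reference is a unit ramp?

The loop has one pole at the origin (type 1). Velocity error constant K_v = lim_{s→0} s·D(s)G(s) = 7.73·11/8.6 = 9.887.
Steady-state error to a unit ramp: e_ss = 1/K_v = 0.101.

0.101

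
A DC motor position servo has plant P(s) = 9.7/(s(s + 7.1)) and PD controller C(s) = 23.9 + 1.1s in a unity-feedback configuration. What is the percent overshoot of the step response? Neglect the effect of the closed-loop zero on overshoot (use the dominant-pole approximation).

Forward path: (23.9 + 1.1s)·9.7/(s(s+7.1)). The closed-loop characteristic equation is s² + (7.1 + 9.7·1.1)s + 9.7·23.9 = 0.
That is s² + 17.77s + 231.8 = 0, so ω_n = 15.23 rad/s and ζ = 17.77/(2·15.23) = 0.5835.
%OS = 100·exp(−πζ/√(1−ζ²)) = 10.5%.

10.5%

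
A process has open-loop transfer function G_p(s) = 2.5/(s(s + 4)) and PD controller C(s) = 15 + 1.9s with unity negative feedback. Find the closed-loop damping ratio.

ζ = 0.714

Forward path: (15 + 1.9s)·2.5/(s(s+4)). The closed-loop characteristic equation is s² + (4 + 2.5·1.9)s + 2.5·15 = 0.
That is s² + 8.75s + 37.5 = 0, so ω_n = 6.124 rad/s and ζ = 8.75/(2·6.124) = 0.7144.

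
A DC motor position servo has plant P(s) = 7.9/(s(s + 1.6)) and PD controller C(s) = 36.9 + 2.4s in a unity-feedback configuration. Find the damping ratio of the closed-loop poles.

Forward path: (36.9 + 2.4s)·7.9/(s(s+1.6)). The closed-loop characteristic equation is s² + (1.6 + 7.9·2.4)s + 7.9·36.9 = 0.
That is s² + 20.56s + 291.5 = 0, so ω_n = 17.07 rad/s and ζ = 20.56/(2·17.07) = 0.6021.

ζ = 0.602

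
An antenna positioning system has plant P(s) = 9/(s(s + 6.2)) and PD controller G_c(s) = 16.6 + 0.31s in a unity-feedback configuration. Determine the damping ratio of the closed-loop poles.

ζ = 0.368

Forward path: (16.6 + 0.31s)·9/(s(s+6.2)). The closed-loop characteristic equation is s² + (6.2 + 9·0.31)s + 9·16.6 = 0.
That is s² + 8.99s + 149.4 = 0, so ω_n = 12.22 rad/s and ζ = 8.99/(2·12.22) = 0.3678.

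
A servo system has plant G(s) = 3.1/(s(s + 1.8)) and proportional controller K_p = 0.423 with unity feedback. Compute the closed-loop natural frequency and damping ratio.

ω_n = 1.15 rad/s, ζ = 0.786

1 + K_p·G(s) = 0 gives s² + 1.8s + 1.311 = 0.
Matching s² + 2ζω_n s + ω_n²: ω_n = √1.311 = 1.145 rad/s and 2ζω_n = 1.8, so ζ = 1.8/(2·1.145) = 0.786.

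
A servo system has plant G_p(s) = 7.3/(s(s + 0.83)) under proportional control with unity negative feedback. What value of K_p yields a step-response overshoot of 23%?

K_p = 0.131

From %OS = 100·exp(−πζ/√(1−ζ²)) = 23%, ζ = −ln(0.23)/√(π²+ln²(0.23)) = 0.4237.
Characteristic equation s² + 0.83s + 7.3K_p = 0 gives ζ = 0.83/(2√(7.3K_p)).
Setting ζ = 0.4237: √(7.3K_p) = 0.83/(2·0.4237) = 0.9794, so K_p = 0.9592/7.3 = 0.131.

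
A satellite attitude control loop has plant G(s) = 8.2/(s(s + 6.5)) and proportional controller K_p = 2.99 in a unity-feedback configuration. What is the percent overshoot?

6.5%

The closed-loop denominator s² + 6.5s + 24.52 gives ω_n = √24.52 = 4.952 and ζ = 6.5/(2ω_n) = 0.6564.
%OS = 100·exp(−πζ/√(1−ζ²)) = 100·exp(−π·0.6564/√0.5692) = 6.5%.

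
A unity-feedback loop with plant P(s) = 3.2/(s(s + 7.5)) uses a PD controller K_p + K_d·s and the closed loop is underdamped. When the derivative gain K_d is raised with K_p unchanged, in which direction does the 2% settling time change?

Characteristic equation s² + (7.5 + 3.2K_d)s + 3.2K_p = 0: raising K_d increases ζω_n = (7.5+3.2K_d)/2 while the loop stays underdamped, so T_s ≈ 4/(ζω_n) decreases.

decrease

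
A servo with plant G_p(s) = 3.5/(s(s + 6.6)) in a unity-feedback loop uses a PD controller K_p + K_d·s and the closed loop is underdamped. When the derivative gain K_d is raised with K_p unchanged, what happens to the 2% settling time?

Characteristic equation s² + (6.6 + 3.5K_d)s + 3.5K_p = 0: raising K_d increases ζω_n = (6.6+3.5K_d)/2 while the loop stays underdamped, so T_s ≈ 4/(ζω_n) decreases.

decrease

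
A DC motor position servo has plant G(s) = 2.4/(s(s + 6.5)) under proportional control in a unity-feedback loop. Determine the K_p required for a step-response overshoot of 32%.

K_p = 37.9

From %OS = 100·exp(−πζ/√(1−ζ²)) = 32%, ζ = −ln(0.32)/√(π²+ln²(0.32)) = 0.341.
Characteristic equation s² + 6.5s + 2.4K_p = 0 gives ζ = 6.5/(2√(2.4K_p)).
Setting ζ = 0.341: √(2.4K_p) = 6.5/(2·0.341) = 9.532, so K_p = 90.86/2.4 = 37.9.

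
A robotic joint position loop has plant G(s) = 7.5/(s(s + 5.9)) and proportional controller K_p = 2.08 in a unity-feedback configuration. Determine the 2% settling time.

Closed-loop characteristic equation: s² + 5.9s + 15.6 = 0, so ω_n = 3.95 rad/s and ζ = 5.9/(2·3.95) = 0.7469.
2% settling time T_s ≈ 4/(ζω_n) = 4/2.95 = 1.36 s.

T_s ≈ 1.36 s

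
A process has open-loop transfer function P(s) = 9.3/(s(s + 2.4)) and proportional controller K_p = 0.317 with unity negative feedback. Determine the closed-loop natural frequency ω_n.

ω_n = 1.72 rad/s

With unity feedback the closed-loop characteristic equation is s² + 2.4s + 0.317·9.3 = s² + 2.4s + 2.948 = 0.
So ω_n² = 2.948 ⇒ ω_n = 1.717 rad/s, and ζ = 2.4/(2ω_n) = 0.699.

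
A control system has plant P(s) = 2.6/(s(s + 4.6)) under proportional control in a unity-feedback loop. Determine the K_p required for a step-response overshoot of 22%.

K_p = 10.8

From %OS = 100·exp(−πζ/√(1−ζ²)) = 22%, ζ = −ln(0.22)/√(π²+ln²(0.22)) = 0.4342.
Characteristic equation s² + 4.6s + 2.6K_p = 0 gives ζ = 4.6/(2√(2.6K_p)).
Setting ζ = 0.4342: √(2.6K_p) = 4.6/(2·0.4342) = 5.298, so K_p = 28.06/2.6 = 10.8.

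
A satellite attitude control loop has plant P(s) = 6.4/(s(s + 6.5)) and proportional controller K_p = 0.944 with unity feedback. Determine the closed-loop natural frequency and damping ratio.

1 + K_p·P(s) = 0 gives s² + 6.5s + 6.042 = 0.
So ω_n² = 6.042 ⇒ ω_n = 2.458 rad/s, and ζ = 6.5/(2ω_n) = 1.32.

ω_n = 2.46 rad/s, ζ = 1.32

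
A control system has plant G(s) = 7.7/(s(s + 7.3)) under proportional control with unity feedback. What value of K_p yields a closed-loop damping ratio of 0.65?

Closed-loop characteristic equation: s² + 7.3s + K_p·7.7 = 0.
So ω_n = √(7.7K_p) and 2ζω_n = 7.3, giving ζ = 7.3/(2√(7.7K_p)).
Setting ζ = 0.65: √(7.7K_p) = 7.3/(2·0.65) = 5.615, so K_p = 31.53/7.7 = 4.1.

K_p = 4.1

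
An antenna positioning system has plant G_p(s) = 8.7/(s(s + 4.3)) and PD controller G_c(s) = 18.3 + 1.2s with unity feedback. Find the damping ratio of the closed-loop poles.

Forward path: (18.3 + 1.2s)·8.7/(s(s+4.3)). The closed-loop characteristic equation is s² + (4.3 + 8.7·1.2)s + 8.7·18.3 = 0.
That is s² + 14.74s + 159.2 = 0, so ω_n = 12.62 rad/s and ζ = 14.74/(2·12.62) = 0.5841.

ζ = 0.584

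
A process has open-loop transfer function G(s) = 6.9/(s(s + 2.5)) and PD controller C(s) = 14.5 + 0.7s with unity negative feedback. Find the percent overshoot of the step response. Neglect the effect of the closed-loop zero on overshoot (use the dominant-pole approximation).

Forward path: (14.5 + 0.7s)·6.9/(s(s+2.5)). The closed-loop characteristic equation is s² + (2.5 + 6.9·0.7)s + 6.9·14.5 = 0.
That is s² + 7.33s + 100.1 = 0, so ω_n = 10 rad/s and ζ = 7.33/(2·10) = 0.3664.
%OS = 100·exp(−πζ/√(1−ζ²)) = 29%.

29%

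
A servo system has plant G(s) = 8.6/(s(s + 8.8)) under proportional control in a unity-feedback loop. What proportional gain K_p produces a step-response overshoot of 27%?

K_p = 15.2

From %OS = 100·exp(−πζ/√(1−ζ²)) = 27%, ζ = −ln(0.27)/√(π²+ln²(0.27)) = 0.3847.
Characteristic equation s² + 8.8s + 8.6K_p = 0 gives ζ = 8.8/(2√(8.6K_p)).
Setting ζ = 0.3847: √(8.6K_p) = 8.8/(2·0.3847) = 11.44, so K_p = 130.8/8.6 = 15.2.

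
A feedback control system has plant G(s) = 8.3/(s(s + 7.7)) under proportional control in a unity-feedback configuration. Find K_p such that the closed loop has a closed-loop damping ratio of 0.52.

Closed-loop characteristic equation: s² + 7.7s + K_p·8.3 = 0.
So ω_n = √(8.3K_p) and 2ζω_n = 7.7, giving ζ = 7.7/(2√(8.3K_p)).
Setting ζ = 0.52: √(8.3K_p) = 7.7/(2·0.52) = 7.404, so K_p = 54.82/8.3 = 6.6.

K_p = 6.6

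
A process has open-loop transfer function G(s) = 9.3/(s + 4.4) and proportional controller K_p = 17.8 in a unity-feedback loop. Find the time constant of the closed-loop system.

Closed-loop transfer function: T(s) = K_p·G(s)/(1 + K_p·G(s)) = 165.5/(s + 4.4 + 165.5) = 165.5/(s + 169.9).
Time constant τ = 1/169.9 = 0.00588 s.

τ = 0.00588 s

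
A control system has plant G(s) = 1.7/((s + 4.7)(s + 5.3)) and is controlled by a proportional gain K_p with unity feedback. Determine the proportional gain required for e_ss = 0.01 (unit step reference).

For a type-0 loop with proportional control, e_ss = 1/(1 + K_p·G(0)).
G(0) = 0.06825. Require 1/(1 + K_p·0.06825) = 0.01, so 1 + 0.06825·K_p = 100.
K_p = (100 − 1)/0.06825 = 1450.

K_p = 1450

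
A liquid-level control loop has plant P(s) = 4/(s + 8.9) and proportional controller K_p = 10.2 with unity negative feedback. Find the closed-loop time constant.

Closed-loop transfer function: T(s) = K_p·P(s)/(1 + K_p·P(s)) = 40.8/(s + 8.9 + 40.8) = 40.8/(s + 49.7).
Time constant τ = 1/49.7 = 0.0201 s.

τ = 0.0201 s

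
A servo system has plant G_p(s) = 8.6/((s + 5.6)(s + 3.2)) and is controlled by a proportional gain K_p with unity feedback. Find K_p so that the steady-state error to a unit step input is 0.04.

For a type-0 loop with proportional control, e_ss = 1/(1 + K_p·G_p(0)).
G_p(0) = 0.4799. Require 1/(1 + K_p·0.4799) = 0.04, so 1 + 0.4799·K_p = 25.
K_p = (25 − 1)/0.4799 = 50.

K_p = 50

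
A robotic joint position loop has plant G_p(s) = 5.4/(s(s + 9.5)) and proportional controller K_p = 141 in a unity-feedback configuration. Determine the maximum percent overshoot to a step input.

From 1 + K_pG_p(s) = 0: s² + 9.5s + 761.4 = 0 ⇒ ω_n = 27.59, ζ = 0.1721.
%OS = 100·exp(−πζ/√(1−ζ²)) = 100·exp(−π·0.1721/√0.9704) = 57.8%.

57.8%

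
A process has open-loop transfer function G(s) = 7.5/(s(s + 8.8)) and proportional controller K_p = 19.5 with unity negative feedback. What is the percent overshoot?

29.3%

Closed-loop characteristic equation: s² + 8.8s + 146.2 = 0, so ω_n = 12.09 rad/s and ζ = 8.8/(2·12.09) = 0.3638.
%OS = 100·exp(−πζ/√(1−ζ²)) = 100·exp(−π·0.3638/√0.8676) = 29.3%.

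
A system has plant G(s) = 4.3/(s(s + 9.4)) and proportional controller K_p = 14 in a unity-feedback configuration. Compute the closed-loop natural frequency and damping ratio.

With unity feedback the closed-loop characteristic equation is s² + 9.4s + 14·4.3 = s² + 9.4s + 60.2 = 0.
Matching s² + 2ζω_n s + ω_n²: ω_n = √60.2 = 7.759 rad/s and 2ζω_n = 9.4, so ζ = 9.4/(2·7.759) = 0.606.

ω_n = 7.76 rad/s, ζ = 0.606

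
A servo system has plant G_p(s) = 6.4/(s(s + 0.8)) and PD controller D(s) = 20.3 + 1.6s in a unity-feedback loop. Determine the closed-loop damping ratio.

Forward path: (20.3 + 1.6s)·6.4/(s(s+0.8)). The closed-loop characteristic equation is s² + (0.8 + 6.4·1.6)s + 6.4·20.3 = 0.
That is s² + 11.04s + 129.9 = 0, so ω_n = 11.4 rad/s and ζ = 11.04/(2·11.4) = 0.4843.

ζ = 0.484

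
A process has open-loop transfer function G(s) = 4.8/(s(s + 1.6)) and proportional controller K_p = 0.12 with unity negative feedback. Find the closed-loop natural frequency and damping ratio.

ω_n = 0.759 rad/s, ζ = 1.05

1 + K_p·G(s) = 0 gives s² + 1.6s + 0.576 = 0.
So ω_n² = 0.576 ⇒ ω_n = 0.7589 rad/s, and ζ = 1.6/(2ω_n) = 1.05.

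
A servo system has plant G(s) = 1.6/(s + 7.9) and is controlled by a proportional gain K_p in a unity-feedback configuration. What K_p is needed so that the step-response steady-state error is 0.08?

K_p = 56.8

The loop is type 0, so e_ss(step) = 1/(1 + K_pos) with K_pos = K_p·G(0).
G(0) = 0.2025. Require 1/(1 + K_p·0.2025) = 0.08, so 1 + 0.2025·K_p = 12.5.
K_p = (12.5 − 1)/0.2025 = 56.8.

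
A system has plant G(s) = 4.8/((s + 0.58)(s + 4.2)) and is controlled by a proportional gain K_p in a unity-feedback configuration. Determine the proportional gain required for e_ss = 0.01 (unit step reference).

For a type-0 loop with proportional control, e_ss = 1/(1 + K_p·G(0)).
G(0) = 1.97. Require 1/(1 + K_p·1.97) = 0.01, so 1 + 1.97·K_p = 100.
K_p = (100 − 1)/1.97 = 50.2.

K_p = 50.2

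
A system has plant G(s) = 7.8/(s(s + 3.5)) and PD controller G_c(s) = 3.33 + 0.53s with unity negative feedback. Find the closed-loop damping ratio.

ζ = 0.749

Forward path: (3.33 + 0.53s)·7.8/(s(s+3.5)). The closed-loop characteristic equation is s² + (3.5 + 7.8·0.53)s + 7.8·3.33 = 0.
That is s² + 7.634s + 25.97 = 0, so ω_n = 5.096 rad/s and ζ = 7.634/(2·5.096) = 0.7489.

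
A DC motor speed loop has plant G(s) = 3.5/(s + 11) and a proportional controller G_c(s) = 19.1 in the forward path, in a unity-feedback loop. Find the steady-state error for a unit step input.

0.141

The loop is type 0. Static position error constant K_pos = G_c(0)·G(0) = 19.1·0.3182 = 6.077.
Steady-state error to a unit step: e_ss = 1/(1+K_pos) = 1/7.077 = 0.141.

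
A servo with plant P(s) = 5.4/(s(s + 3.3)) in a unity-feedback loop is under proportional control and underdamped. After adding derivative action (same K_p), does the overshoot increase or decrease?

With PD the characteristic equation becomes s² + (a + K·K_d)s + K·K_p = 0; the damping term grows, ζ rises, overshoot falls.

decrease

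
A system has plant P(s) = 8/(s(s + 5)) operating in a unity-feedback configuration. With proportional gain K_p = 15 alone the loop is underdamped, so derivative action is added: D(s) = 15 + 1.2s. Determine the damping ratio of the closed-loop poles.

ζ = 0.666

Forward path: (15 + 1.2s)·8/(s(s+5)). The closed-loop characteristic equation is s² + (5 + 8·1.2)s + 8·15 = 0.
That is s² + 14.6s + 120 = 0, so ω_n = 10.95 rad/s and ζ = 14.6/(2·10.95) = 0.6664.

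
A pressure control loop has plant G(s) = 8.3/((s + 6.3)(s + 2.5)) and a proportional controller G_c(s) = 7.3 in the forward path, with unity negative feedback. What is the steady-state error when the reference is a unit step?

0.206

The loop is type 0. Static position error constant K_pos = G_c(0)·G(0) = 7.3·0.527 = 3.847.
Steady-state error to a unit step: e_ss = 1/(1+K_pos) = 1/4.847 = 0.206.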